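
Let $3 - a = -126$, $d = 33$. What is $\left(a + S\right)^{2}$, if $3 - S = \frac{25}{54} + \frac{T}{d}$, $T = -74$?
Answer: $\frac{6314686225}{352836} \approx 17897.0$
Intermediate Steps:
$S = \frac{2839}{594}$ ($S = 3 - \left(\frac{25}{54} - \frac{74}{33}\right) = 3 - - \frac{1057}{594} = 3 + \frac{1057}{594} = \frac{2839}{594} \approx 4.7795$)
$a = 129$ ($a = 3 - -126 = 3 + 126 = 129$)
$\left(a + S\right)^{2} = \left(129 + \frac{2839}{594}\right)^{2} = \left(\frac{79465}{594}\right)^{2} = \frac{6314686225}{352836}$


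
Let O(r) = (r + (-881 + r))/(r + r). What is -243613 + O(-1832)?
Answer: -892593487/3664 ≈ -2.4361e+5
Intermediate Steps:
O(r) = (-881 + 2*r)/(2*r) (O(r) = (-881 + 2*r)/((2*r)) = (-881 + 2*r)*(1/(2*r)) = (-881 + 2*r)/(2*r))
-243613 + O(-1832) = -243613 + (-881/2 - 1832)/(-1832) = -243613 - 1/1832*(-4545/2) = -243613 + 4545/3664 = -892593487/3664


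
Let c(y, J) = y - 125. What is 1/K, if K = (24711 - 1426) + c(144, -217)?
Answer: 1/23304 ≈ 4.2911e-5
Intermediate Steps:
c(y, J) = -125 + y
K = 23304 (K = (24711 - 1426) + (-125 + 144) = 23285 + 19 = 23304)
1/K = 1/23304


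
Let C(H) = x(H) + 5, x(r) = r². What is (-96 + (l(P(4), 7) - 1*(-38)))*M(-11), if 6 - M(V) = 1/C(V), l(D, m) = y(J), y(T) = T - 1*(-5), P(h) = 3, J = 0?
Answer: -40015/126 ≈ -317.58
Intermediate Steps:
y(T) = 5 + T (y(T) = T + 5 = 5 + T)
l(D, m) = 5 (l(D, m) = 5 + 0 = 5)
C(H) = 5 + H² (C(H) = H² + 5 = 5 + H²)
M(V) = 6 - 1/(5 + V²)
(-96 + (l(P(4), 7) - 1*(-38)))*M(-11) = (-96 + (5 - 1*(-38)))*((29 + 6*(-11)²)/(5 + (-11)²)) = (-96 + (5 + 38))*((29 + 6*121)/(5 + 121)) = (-96 + 43)*((29 + 726)/126) = -53*755/126 = -40015/126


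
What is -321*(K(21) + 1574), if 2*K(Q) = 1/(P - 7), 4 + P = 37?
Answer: -26273529/52 ≈ -5.0526e+5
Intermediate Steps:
P = 33 (P = -4 + 37 = 33)
K(Q) = 1/52 (K(Q) = 1/(2*(33 - 7)) = (½)/26 = (½)*(1/26) = 1/52)
-321*(K(21) + 1574) = -321*(1/52 + 1574) = -321*81849/52 = -26273529/52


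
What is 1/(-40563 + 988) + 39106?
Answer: 1547619949/39575 ≈ 39106.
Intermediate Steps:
1/(-40563 + 988) + 39106 = 1/(-39575) + 39106 = -1/39575 + 39106 = 1547619949/39575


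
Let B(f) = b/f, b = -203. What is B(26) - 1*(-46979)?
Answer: 1221251/26 ≈ 46971.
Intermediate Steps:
B(f) = -203/f
B(26) - 1*(-46979) = -203/26 - 1*(-46979) = -203*1/26 + 46979 = -203/26 + 46979 = 1221251/26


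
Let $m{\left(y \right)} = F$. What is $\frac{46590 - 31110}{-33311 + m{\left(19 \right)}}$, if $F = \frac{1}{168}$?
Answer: $- \frac{2600640}{5596247} \approx -0.46471$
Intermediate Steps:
$F = \frac{1}{168} \approx 0.0059524$
$m{\left(y \right)} = \frac{1}{168}$
$\frac{46590 - 31110}{-33311 + m{\left(19 \right)}} = \frac{46590 - 31110}{-33311 + \frac{1}{168}} = \frac{15480}{- \frac{5596247}{168}} = 15480 \left(- \frac{168}{5596247}\right) = - \frac{2600640}{5596247}$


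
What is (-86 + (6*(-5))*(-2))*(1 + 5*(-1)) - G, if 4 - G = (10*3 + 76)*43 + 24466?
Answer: 29124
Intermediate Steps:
G = -29020 (G = 4 - ((10*3 + 76)*43 + 24466) = 4 - ((30 + 76)*43 + 24466) = 4 - (106*43 + 24466) = 4 - (4558 + 24466) = 4 - 1*29024 = 4 - 29024 = -29020)
(-86 + (6*(-5))*(-2))*(1 + 5*(-1)) - G = (-86 + (6*(-5))*(-2))*(1 + 5*(-1)) - 1*(-29020) = (-86 - 30*(-2))*(1 - 5) + 29020 = (-86 + 60)*(-4) + 29020 = -26*(-4) + 29020 = 104 + 29020 = 29124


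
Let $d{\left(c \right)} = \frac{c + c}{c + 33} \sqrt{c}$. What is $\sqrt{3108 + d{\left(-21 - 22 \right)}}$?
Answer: $\frac{\sqrt{77700 + 215 i \sqrt{43}}}{5} \approx 55.752 + 0.50576 i$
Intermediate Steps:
$d{\left(c \right)} = \frac{2 c^{\frac{3}{2}}}{33 + c}$ ($d{\left(c \right)} = \frac{2 c}{33 + c} \sqrt{c} = \frac{2 c^{\frac{3}{2}}}{33 + c}$)
$\sqrt{3108 + d{\left(-21 - 22 \right)}} = \sqrt{3108 + \frac{2 \left(-21 - 22\right)^{\frac{3}{2}}}{33 - 43}} = \sqrt{3108 + \frac{2 \left(-43\right)^{\frac{3}{2}}}{33 - 43}} = \sqrt{3108 + \frac{2 \left(- 43 i \sqrt{43}\right)}{-10}} = \sqrt{3108 + 2 \left(- 43 i \sqrt{43}\right) \left(- \frac{1}{10}\right)} = \sqrt{3108 + \frac{43 i \sqrt{43}}{5}}$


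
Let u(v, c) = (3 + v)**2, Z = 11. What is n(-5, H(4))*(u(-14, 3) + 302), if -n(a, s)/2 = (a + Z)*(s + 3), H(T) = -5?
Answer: 10152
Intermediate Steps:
n(a, s) = -2*(3 + s)*(11 + a) (n(a, s) = -2*(a + 11)*(s + 3) = -2*(11 + a)*(3 + s) = -2*(3 + s)*(11 + a))
n(-5, H(4))*(u(-14, 3) + 302) = (-66 - 22*(-5) - 6*(-5) - 2*(-5)*(-5))*((3 - 14)**2 + 302) = (-66 + 110 + 30 - 50)*((-11)**2 + 302) = 24*(121 + 302) = 24*423 = 10152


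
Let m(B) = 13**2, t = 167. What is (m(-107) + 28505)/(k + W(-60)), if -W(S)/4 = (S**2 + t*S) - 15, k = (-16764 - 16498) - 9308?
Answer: -1593/935 ≈ -1.7037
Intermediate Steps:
k = -42570 (k = -33262 - 9308 = -42570)
m(B) = 169
W(S) = 60 - 668*S - 4*S**2 (W(S) = -4*((S**2 + 167*S) - 15) = -4*(-15 + S**2 + 167*S) = 60 - 668*S - 4*S**2)
(m(-107) + 28505)/(k + W(-60)) = (169 + 28505)/(-42570 + (60 - 668*(-60) - 4*(-60)**2)) = 28674/(-42570 + (60 + 40080 - 4*3600)) = 28674/(-42570 + (60 + 40080 - 14400)) = 28674/(-42570 + 25740) = 28674/(-16830) = 28674*(-1/16830) = -1593/935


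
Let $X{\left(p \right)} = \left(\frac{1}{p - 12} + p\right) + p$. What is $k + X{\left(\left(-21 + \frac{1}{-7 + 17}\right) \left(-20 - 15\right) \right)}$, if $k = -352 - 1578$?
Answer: $- \frac{672011}{1439} \approx -467.0$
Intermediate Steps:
$k = -1930$
$X{\left(p \right)} = \frac{1}{-12 + p} + 2 p$ ($X{\left(p \right)} = \left(\frac{1}{-12 + p} + p\right) + p = \left(p + \frac{1}{-12 + p}\right) + p = \frac{1}{-12 + p} + 2 p$)
$k + X{\left(\left(-21 + \frac{1}{-7 + 17}\right) \left(-20 - 15\right) \right)} = -1930 + \frac{1 - 24 \left(-21 + \frac{1}{-7 + 17}\right) \left(-20 - 15\right) + 2 \left(\left(-21 + \frac{1}{-7 + 17}\right) \left(-20 - 15\right)\right)^{2}}{-12 + \left(-21 + \frac{1}{-7 + 17}\right) \left(-20 - 15\right)} = -1930 + \frac{1 - 24 \left(-21 + \frac{1}{10}\right) \left(-35\right) + 2 \left(\left(-21 + \frac{1}{10}\right) \left(-35\right)\right)^{2}}{-12 + \left(-21 + \frac{1}{10}\right) \left(-35\right)} = -1930 + \frac{1 - 24 \left(\left(- \frac{209}{10}\right) \left(-35\right)\right) + 2 \left(\left(- \frac{209}{10}\right) \left(-35\right)\right)^{2}}{-12 - - \frac{1463}{2}} = -1930 + \frac{1 - 17556 + 2 \left(\frac{1463}{2}\right)^{2}}{-12 + \frac{1463}{2}} = -1930 + \frac{1 - 17556 + 2 \cdot \frac{2140369}{4}}{\frac{1439}{2}} = -1930 + \frac{2 \left(1 - 17556 + \frac{2140369}{2}\right)}{1439} = -1930 + \frac{2}{1439} \cdot \frac{2105259}{2} = -1930 + \frac{2105259}{1439} = - \frac{672011}{1439}$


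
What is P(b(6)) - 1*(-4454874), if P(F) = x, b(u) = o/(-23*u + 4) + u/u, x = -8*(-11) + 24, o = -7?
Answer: 4454986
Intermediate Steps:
x = 112 (x = 88 + 24 = 112)
b(u) = 1 - 7/(4 - 23*u) (b(u) = -7/(-23*u + 4) + u/u = -7/(4 - 23*u) + 1 = 1 - 7/(4 - 23*u))
P(F) = 112
P(b(6)) - 1*(-4454874) = 112 - 1*(-4454874) = 112 + 4454874 = 4454986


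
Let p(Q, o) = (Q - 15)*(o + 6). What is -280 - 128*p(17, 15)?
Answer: -5656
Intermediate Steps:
p(Q, o) = (-15 + Q)*(6 + o)
-280 - 128*p(17, 15) = -280 - 128*(-90 - 15*15 + 6*17 + 17*15) = -280 - 128*(-90 - 225 + 102 + 255) = -280 - 128*42 = -280 - 5376 = -5656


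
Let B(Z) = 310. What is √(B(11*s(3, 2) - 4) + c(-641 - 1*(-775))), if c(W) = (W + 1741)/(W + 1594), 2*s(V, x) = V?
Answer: √179185/24 ≈ 17.638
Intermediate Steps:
s(V, x) = V/2
c(W) = (1741 + W)/(1594 + W)
√(B(11*s(3, 2) - 4) + c(-641 - 1*(-775))) = √(310 + (1741 + (-641 - 1*(-775)))/(1594 + (-641 - 1*(-775)))) = √(310 + (1741 + (-641 + 775))/(1594 + (-641 + 775))) = √(310 + (1741 + 134)/(1594 + 134)) = √(310 + 1875/1728) = √(310 + (1/1728)*1875) = √(310 + 625/576) = √(179185/576) = √179185/24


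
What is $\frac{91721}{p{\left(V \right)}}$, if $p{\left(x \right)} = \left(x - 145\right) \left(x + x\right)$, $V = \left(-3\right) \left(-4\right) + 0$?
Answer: $- \frac{13103}{456} \approx -28.735$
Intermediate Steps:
$V = 12$ ($V = 12 + 0 = 12$)
$p{\left(x \right)} = 2 x \left(-145 + x\right)$ ($p{\left(x \right)} = \left(-145 + x\right) 2 x = 2 x \left(-145 + x\right)$)
$\frac{91721}{p{\left(V \right)}} = \frac{91721}{2 \cdot 12 \left(-145 + 12\right)} = \frac{91721}{2 \cdot 12 \left(-133\right)} = \frac{91721}{-3192} = 91721 \left(- \frac{1}{3192}\right) = - \frac{13103}{456}$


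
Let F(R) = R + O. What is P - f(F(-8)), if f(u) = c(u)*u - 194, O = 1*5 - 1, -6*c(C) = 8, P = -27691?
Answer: -82507/3 ≈ -27502.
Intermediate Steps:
c(C) = -4/3 (c(C) = -1/6*8 = -4/3)
O = 4 (O = 5 - 1 = 4)
F(R) = 4 + R (F(R) = R + 4 = 4 + R)
f(u) = -194 - 4*u/3 (f(u) = -4*u/3 - 194 = -194 - 4*u/3)
P - f(F(-8)) = -27691 - (-194 - 4*(4 - 8)/3) = -27691 - (-194 - 4/3*(-4)) = -27691 - (-194 + 16/3) = -27691 - 1*(-566/3) = -27691 + 566/3 = -82507/3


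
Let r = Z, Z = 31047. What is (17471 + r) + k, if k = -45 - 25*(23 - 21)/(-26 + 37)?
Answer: 533153/11 ≈ 48468.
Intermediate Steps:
r = 31047
k = -545/11 (k = -45 - 50/11 = -545/11 ≈ -49.545)
(17471 + r) + k = (17471 + 31047) - 545/11 = 48518 - 545/11 = 533153/11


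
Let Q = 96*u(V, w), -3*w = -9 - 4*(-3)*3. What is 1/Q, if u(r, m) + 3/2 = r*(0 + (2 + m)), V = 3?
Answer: -1/2160 ≈ -0.00046296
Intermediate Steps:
w = -9 (w = -(-9 - 4*(-3)*3)/3 = -(-9 - (-12)*3)/3 = -(-9 - 1*(-36))/3 = -(-9 + 36)/3 = -⅓*27 = -9)
u(r, m) = -3/2 + r*(2 + m) (u(r, m) = -3/2 + r*(0 + (2 + m)) = -3/2 + r*(2 + m))
Q = -2160 (Q = 96*(-3/2 + 2*3 - 9*3) = 96*(-3/2 + 6 - 27) = 96*(-45/2) = -2160)
1/Q = 1/(-2160) = -1/2160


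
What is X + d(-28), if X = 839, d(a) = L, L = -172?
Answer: 667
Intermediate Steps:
d(a) = -172
X + d(-28) = 839 - 172 = 667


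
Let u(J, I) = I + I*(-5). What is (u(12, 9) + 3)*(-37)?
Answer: 1221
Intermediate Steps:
u(J, I) = -4*I (u(J, I) = I - 5*I = -4*I)
(u(12, 9) + 3)*(-37) = (-4*9 + 3)*(-37) = (-36 + 3)*(-37) = -33*(-37) = 1221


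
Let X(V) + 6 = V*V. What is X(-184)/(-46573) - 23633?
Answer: -1100693559/46573 ≈ -23634.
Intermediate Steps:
X(V) = -6 + V² (X(V) = -6 + V*V = -6 + V²)
X(-184)/(-46573) - 23633 = (-6 + (-184)²)/(-46573) - 23633 = (-6 + 33856)*(-1/46573) - 23633 = 33850*(-1/46573) - 23633 = -33850/46573 - 23633 = -1100693559/46573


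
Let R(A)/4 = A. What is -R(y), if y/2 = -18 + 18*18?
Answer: -2448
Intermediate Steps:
y = 612 (y = 2*(-18 + 18*18) = 2*(-18 + 324) = 2*306 = 612)
R(A) = 4*A
-R(y) = -4*612 = -1*2448 = -2448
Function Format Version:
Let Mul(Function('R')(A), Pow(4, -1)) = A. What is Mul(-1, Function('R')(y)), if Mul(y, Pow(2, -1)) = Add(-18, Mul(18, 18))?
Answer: -2448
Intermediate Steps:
y = 612 (y = Mul(2, Add(-18, Mul(18, 18))) = Mul(2, Add(-18, 324)) = Mul(2, 306) = 612)
Function('R')(A) = Mul(4, A)
Mul(-1, Function('R')(y)) = Mul(-1, Mul(4, 612)) = Mul(-1, 2448) = -2448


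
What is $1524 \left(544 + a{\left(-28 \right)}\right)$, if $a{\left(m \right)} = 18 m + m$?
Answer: $18288$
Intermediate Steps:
$a{\left(m \right)} = 19 m$
$1524 \left(544 + a{\left(-28 \right)}\right) = 1524 \left(544 + 19 \left(-28\right)\right) = 1524 \left(544 - 532\right) = 1524 \cdot 12 = 18288$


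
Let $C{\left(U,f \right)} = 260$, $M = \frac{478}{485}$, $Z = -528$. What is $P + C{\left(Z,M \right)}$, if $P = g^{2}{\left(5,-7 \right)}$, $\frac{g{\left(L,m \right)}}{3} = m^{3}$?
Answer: $1059101$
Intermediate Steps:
$g{\left(L,m \right)} = 3 m^{3}$
$M = \frac{478}{485}$ ($M = 478 \cdot \frac{1}{485} = \frac{478}{485} \approx 0.98557$)
$P = 1058841$ ($P = \left(3 \left(-7\right)^{3}\right)^{2} = \left(3 \left(-343\right)\right)^{2} = \left(-1029\right)^{2} = 1058841$)
$P + C{\left(Z,M \right)} = 1058841 + 260 = 1059101$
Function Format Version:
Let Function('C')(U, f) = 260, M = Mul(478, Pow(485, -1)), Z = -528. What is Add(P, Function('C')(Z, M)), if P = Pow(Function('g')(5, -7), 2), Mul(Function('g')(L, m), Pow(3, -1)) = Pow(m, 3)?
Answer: 1059101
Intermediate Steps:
Function('g')(L, m) = Mul(3, Pow(m, 3))
M = Rational(478, 485) (M = Mul(478, Rational(1, 485)) = Rational(478, 485) ≈ 0.98557)
P = 1058841 (P = Pow(Mul(3, Pow(-7, 3)), 2) = Pow(Mul(3, -343), 2) = Pow(-1029, 2) = 1058841)
Add(P, Function('C')(Z, M)) = Add(1058841, 260) = 1059101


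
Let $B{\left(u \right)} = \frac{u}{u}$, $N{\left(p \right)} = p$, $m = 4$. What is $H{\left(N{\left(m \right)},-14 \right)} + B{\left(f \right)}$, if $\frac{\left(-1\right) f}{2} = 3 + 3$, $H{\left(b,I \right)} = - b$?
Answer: $-3$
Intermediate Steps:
$f = -12$ ($f = - 2 \left(3 + 3\right) = \left(-2\right) 6 = -12$)
$B{\left(u \right)} = 1$
$H{\left(N{\left(m \right)},-14 \right)} + B{\left(f \right)} = \left(-1\right) 4 + 1 = -4 + 1 = -3$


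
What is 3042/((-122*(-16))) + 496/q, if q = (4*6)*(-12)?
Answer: -1439/8784 ≈ -0.16382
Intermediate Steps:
q = -288 (q = 24*(-12) = -288)
3042/((-122*(-16))) + 496/q = 3042/((-122*(-16))) + 496/(-288) = 3042/1952 + 496*(-1/288) = 3042*(1/1952) - 31/18 = 1521/976 - 31/18 = -1439/8784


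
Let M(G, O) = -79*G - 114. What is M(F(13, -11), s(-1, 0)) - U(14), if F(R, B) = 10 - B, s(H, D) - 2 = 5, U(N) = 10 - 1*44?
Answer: -1739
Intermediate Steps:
U(N) = -34 (U(N) = 10 - 44 = -34)
s(H, D) = 7 (s(H, D) = 2 + 5 = 7)
M(G, O) = -114 - 79*G
M(F(13, -11), s(-1, 0)) - U(14) = (-114 - 79*(10 - 1*(-11))) - 1*(-34) = (-114 - 79*(10 + 11)) + 34 = (-114 - 79*21) + 34 = (-114 - 1659) + 34 = -1773 + 34 = -1739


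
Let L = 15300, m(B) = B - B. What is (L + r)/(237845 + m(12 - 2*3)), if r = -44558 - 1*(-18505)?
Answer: -10753/237845 ≈ -0.045210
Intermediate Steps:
r = -26053 (r = -44558 + 18505 = -26053)
m(B) = 0
(L + r)/(237845 + m(12 - 2*3)) = (15300 - 26053)/(237845 + 0) = -10753/237845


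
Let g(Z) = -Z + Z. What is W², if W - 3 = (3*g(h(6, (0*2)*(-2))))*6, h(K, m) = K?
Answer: 9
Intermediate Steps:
g(Z) = 0
W = 3 (W = 3 + (3*0)*6 = 3 + 0*6 = 3 + 0 = 3)
W² = 3² = 9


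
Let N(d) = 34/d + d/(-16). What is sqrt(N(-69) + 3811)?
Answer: sqrt(290597709)/276 ≈ 61.764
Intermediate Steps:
N(d) = 34/d - d/16 (N(d) = 34/d + d*(-1/16) = 34/d - d/16)
sqrt(N(-69) + 3811) = sqrt((34/(-69) - 1/16*(-69)) + 3811) = sqrt((34*(-1/69) + 69/16) + 3811) = sqrt((-34/69 + 69/16) + 3811) = sqrt(4217/1104 + 3811) = sqrt(4211561/1104) = sqrt(290597709)/276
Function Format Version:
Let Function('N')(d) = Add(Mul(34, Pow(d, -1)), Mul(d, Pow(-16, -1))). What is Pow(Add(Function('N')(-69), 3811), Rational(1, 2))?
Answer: Mul(Rational(1, 276), Pow(290597709, Rational(1, 2))) ≈ 61.764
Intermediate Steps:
Function('N')(d) = Add(Mul(34, Pow(d, -1)), Mul(Rational(-1, 16), d)) (Function('N')(d) = Add(Mul(34, Pow(d, -1)), Mul(d, Rational(-1, 16))) = Add(Mul(34, Pow(d, -1)), Mul(Rational(-1, 16), d)))
Pow(Add(Function('N')(-69), 3811), Rational(1, 2)) = Pow(Add(Add(Mul(34, Pow(-69, -1)), Mul(Rational(-1, 16), -69)), 3811), Rational(1, 2)) = Pow(Add(Add(Mul(34, Rational(-1, 69)), Rational(69, 16)), 3811), Rational(1, 2)) = Pow(Add(Add(Rational(-34, 69), Rational(69, 16)), 3811), Rational(1, 2)) = Pow(Add(Rational(4217, 1104), 3811), Rational(1, 2)) = Pow(Rational(4211561, 1104), Rational(1, 2)) = Mul(Rational(1, 276), Pow(290597709, Rational(1, 2)))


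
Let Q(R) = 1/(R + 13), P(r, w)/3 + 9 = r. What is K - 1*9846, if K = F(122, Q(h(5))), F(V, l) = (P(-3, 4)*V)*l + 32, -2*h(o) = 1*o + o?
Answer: -10363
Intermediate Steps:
h(o) = -o (h(o) = -(1*o + o)/2 = -(o + o)/2 = -o)
P(r, w) = -27 + 3*r
Q(R) = 1/(13 + R)
F(V, l) = 32 - 36*V*l (F(V, l) = ((-27 + 3*(-3))*V)*l + 32 = ((-27 - 9)*V)*l + 32 = (-36*V)*l + 32 = -36*V*l + 32 = 32 - 36*V*l)
K = -517 (K = 32 - 36*122/(13 - 1*5) = 32 - 36*122/(13 - 5) = 32 - 36*122/8 = 32 - 36*122*⅛ = 32 - 549 = -517)
K - 1*9846 = -517 - 1*9846 = -517 - 9846 = -10363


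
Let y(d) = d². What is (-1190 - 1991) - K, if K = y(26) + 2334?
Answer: -6191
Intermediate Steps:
K = 3010 (K = 26² + 2334 = 676 + 2334 = 3010)
(-1190 - 1991) - K = (-1190 - 1991) - 1*3010 = -3181 - 3010 = -6191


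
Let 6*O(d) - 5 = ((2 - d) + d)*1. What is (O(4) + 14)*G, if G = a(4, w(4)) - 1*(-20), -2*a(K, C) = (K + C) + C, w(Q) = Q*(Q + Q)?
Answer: -637/3 ≈ -212.33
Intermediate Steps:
O(d) = 7/6 (O(d) = ⅚ + (((2 - d) + d)*1)/6 = ⅚ + (2*1)/6 = ⅚ + (⅙)*2 = ⅚ + ⅓ = 7/6)
w(Q) = 2*Q² (w(Q) = Q*(2*Q) = 2*Q²)
a(K, C) = -C - K/2 (a(K, C) = -((K + C) + C)/2 = -((C + K) + C)/2 = -(K + 2*C)/2 = -C - K/2)
G = -14 (G = (-2*4² - ½*4) - 1*(-20) = (-2*16 - 2) + 20 = (-1*32 - 2) + 20 = (-32 - 2) + 20 = -34 + 20 = -14)
(O(4) + 14)*G = (7/6 + 14)*(-14) = (91/6)*(-14) = -637/3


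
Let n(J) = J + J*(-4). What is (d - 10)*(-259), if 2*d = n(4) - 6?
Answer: 4921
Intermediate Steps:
n(J) = -3*J (n(J) = J - 4*J = -3*J)
d = -9 (d = (-3*4 - 6)/2 = (-12 - 6)/2 = (½)*(-18) = -9)
(d - 10)*(-259) = (-9 - 10)*(-259) = -19*(-259) = 4921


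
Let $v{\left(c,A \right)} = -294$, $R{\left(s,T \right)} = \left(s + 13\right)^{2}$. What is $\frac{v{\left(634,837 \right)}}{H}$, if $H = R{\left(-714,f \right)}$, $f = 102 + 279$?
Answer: $- \frac{294}{491401} \approx -0.00059829$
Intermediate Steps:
$f = 381$
$R{\left(s,T \right)} = \left(13 + s\right)^{2}$
$H = 491401$ ($H = \left(13 - 714\right)^{2} = \left(-701\right)^{2} = 491401$)
$\frac{v{\left(634,837 \right)}}{H} = - \frac{294}{491401}$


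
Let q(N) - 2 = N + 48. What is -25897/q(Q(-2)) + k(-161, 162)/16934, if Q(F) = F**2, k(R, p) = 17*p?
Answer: -219195541/457218 ≈ -479.41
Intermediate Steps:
q(N) = 50 + N (q(N) = 2 + (N + 48) = 2 + (48 + N) = 50 + N)
-25897/q(Q(-2)) + k(-161, 162)/16934 = -25897/(50 + (-2)**2) + (17*162)/16934 = -25897/(50 + 4) + 2754*(1/16934) = -25897/54 + 1377/8467 = -219195541/457218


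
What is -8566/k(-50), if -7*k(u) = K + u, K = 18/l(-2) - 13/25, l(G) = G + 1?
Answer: -1499050/1713 ≈ -875.10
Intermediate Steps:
l(G) = 1 + G
K = -463/25 (K = 18/(1 - 2) - 13/25 = 18/(-1) - 13*1/25 = 18*(-1) - 13/25 = -18 - 13/25 = -463/25 ≈ -18.520)
k(u) = 463/175 - u/7 (k(u) = -(-463/25 + u)/7 = 463/175 - u/7)
-8566/k(-50) = -8566/(463/175 - 1/7*(-50)) = -8566/(463/175 + 50/7) = -8566/1713/175 = -8566*175/1713 = -1499050/1713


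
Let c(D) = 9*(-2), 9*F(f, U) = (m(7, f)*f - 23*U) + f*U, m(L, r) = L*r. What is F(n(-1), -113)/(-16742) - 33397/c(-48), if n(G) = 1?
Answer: 139781897/75339 ≈ 1855.4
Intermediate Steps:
F(f, U) = -23*U/9 + 7*f²/9 + U*f/9 (F(f, U) = (((7*f)*f - 23*U) + f*U)/9 = ((7*f² - 23*U) + U*f)/9 = ((-23*U + 7*f²) + U*f)/9 = (-23*U + 7*f² + U*f)/9 = -23*U/9 + 7*f²/9 + U*f/9)
c(D) = -18
F(n(-1), -113)/(-16742) - 33397/c(-48) = (-23/9*(-113) + (7/9)*1² + (⅑)*(-113)*1)/(-16742) - 33397/(-18) = (2599/9 + (7/9)*1 - 113/9)*(-1/16742) - 33397*(-1/18) = (2599/9 + 7/9 - 113/9)*(-1/16742) + 33397/18 = 277*(-1/16742) + 33397/18 = -277/16742 + 33397/18 = 139781897/75339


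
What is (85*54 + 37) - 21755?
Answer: -17128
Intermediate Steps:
(85*54 + 37) - 21755 = (4590 + 37) - 21755 = 4627 - 21755 = -17128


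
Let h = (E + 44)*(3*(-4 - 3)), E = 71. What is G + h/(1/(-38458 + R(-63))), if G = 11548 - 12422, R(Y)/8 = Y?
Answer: 94092356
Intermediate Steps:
R(Y) = 8*Y
h = -2415 (h = (71 + 44)*(3*(-4 - 3)) = 115*(3*(-7)) = 115*(-21) = -2415)
G = -874
G + h/(1/(-38458 + R(-63))) = -874 - 2415/(1/(-38458 + 8*(-63))) = -874 - 2415/(1/(-38458 - 504)) = -874 - 2415/(1/(-38962)) = -874 - 2415/(-1/38962) = -874 - 2415*(-38962) = -874 + 94093230 = 94092356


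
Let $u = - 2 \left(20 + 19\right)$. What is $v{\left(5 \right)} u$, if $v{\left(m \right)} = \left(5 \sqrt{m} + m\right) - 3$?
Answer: $-156 - 390 \sqrt{5} \approx -1028.1$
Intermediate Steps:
$v{\left(m \right)} = -3 + m + 5 \sqrt{m}$ ($v{\left(m \right)} = \left(m + 5 \sqrt{m}\right) - 3 = -3 + m + 5 \sqrt{m}$)
$u = -78$ ($u = \left(-2\right) 39 = -78$)
$v{\left(5 \right)} u = \left(-3 + 5 + 5 \sqrt{5}\right) \left(-78\right) = \left(2 + 5 \sqrt{5}\right) \left(-78\right) = -156 - 390 \sqrt{5}$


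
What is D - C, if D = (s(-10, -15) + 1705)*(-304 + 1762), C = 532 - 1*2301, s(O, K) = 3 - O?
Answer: 2506613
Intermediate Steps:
C = -1769 (C = 532 - 2301 = -1769)
D = 2504844 (D = ((3 - 1*(-10)) + 1705)*(-304 + 1762) = ((3 + 10) + 1705)*1458 = (13 + 1705)*1458 = 1718*1458 = 2504844)
D - C = 2504844 - 1*(-1769) = 2504844 + 1769 = 2506613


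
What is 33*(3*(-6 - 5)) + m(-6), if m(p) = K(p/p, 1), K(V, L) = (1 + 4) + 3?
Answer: -1081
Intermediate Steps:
K(V, L) = 8 (K(V, L) = 5 + 3 = 8)
m(p) = 8
33*(3*(-6 - 5)) + m(-6) = 33*(3*(-6 - 5)) + 8 = 33*(3*(-11)) + 8 = 33*(-33) + 8 = -1089 + 8 = -1081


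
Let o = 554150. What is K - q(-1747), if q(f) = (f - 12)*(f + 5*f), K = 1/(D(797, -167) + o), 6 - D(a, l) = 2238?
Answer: -10176174673283/551918 ≈ -1.8438e+7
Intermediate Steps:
D(a, l) = -2232 (D(a, l) = 6 - 1*2238 = 6 - 2238 = -2232)
K = 1/551918 (K = 1/(-2232 + 554150) = 1/551918 ≈ 1.8119e-6)
q(f) = 6*f*(-12 + f) (q(f) = (-12 + f)*(6*f) = 6*f*(-12 + f))
K - q(-1747) = 1/551918 - 6*(-1747)*(-12 - 1747) = 1/551918 - 6*(-1747)*(-1759) = 1/551918 - 1*18437838 = 1/551918 - 18437838 = -10176174673283/551918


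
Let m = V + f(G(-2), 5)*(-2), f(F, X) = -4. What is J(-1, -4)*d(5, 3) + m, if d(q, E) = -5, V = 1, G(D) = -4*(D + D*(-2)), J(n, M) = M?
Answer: 29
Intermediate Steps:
G(D) = 4*D (G(D) = -4*(D - 2*D) = -(-4)*D = 4*D)
m = 9 (m = 1 - 4*(-2) = 1 + 8 = 9)
J(-1, -4)*d(5, 3) + m = -4*(-5) + 9 = 20 + 9 = 29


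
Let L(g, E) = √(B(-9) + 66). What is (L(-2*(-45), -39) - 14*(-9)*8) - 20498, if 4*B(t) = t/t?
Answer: -19490 + √265/2 ≈ -19482.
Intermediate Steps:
B(t) = ¼ (B(t) = (t/t)/4 = (¼)*1 = ¼)
L(g, E) = √265/2 (L(g, E) = √(¼ + 66) = √(265/4) = √265/2)
(L(-2*(-45), -39) - 14*(-9)*8) - 20498 = (√265/2 - 14*(-9)*8) - 20498 = (√265/2 + 126*8) - 20498 = (√265/2 + 1008) - 20498 = (1008 + √265/2) - 20498 = -19490 + √265/2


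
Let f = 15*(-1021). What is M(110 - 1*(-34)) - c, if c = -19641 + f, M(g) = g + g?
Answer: 35244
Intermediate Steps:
f = -15315
M(g) = 2*g
c = -34956 (c = -19641 - 15315 = -34956)
M(110 - 1*(-34)) - c = 2*(110 - 1*(-34)) - 1*(-34956) = 2*(110 + 34) + 34956 = 2*144 + 34956 = 288 + 34956 = 35244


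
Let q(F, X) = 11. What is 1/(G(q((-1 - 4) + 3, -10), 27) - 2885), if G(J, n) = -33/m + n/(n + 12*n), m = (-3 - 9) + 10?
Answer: -26/74579 ≈ -0.00034862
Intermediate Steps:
m = -2 (m = -12 + 10 = -2)
G(J, n) = 431/26 (G(J, n) = -33/(-2) + n/(n + 12*n) = -33*(-½) + n/((13*n)) = 33/2 + n*(1/(13*n)) = 33/2 + 1/13 = 431/26)
1/(G(q((-1 - 4) + 3, -10), 27) - 2885) = 1/(431/26 - 2885) = 1/(-74579/26) = -26/74579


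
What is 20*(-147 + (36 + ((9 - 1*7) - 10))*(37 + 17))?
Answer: 27300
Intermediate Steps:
20*(-147 + (36 + ((9 - 1*7) - 10))*(37 + 17)) = 20*(-147 + (36 + ((9 - 7) - 10))*54) = 20*(-147 + (36 + (2 - 10))*54) = 20*(-147 + (36 - 8)*54) = 20*(-147 + 28*54) = 20*(-147 + 1512) = 20*1365 = 27300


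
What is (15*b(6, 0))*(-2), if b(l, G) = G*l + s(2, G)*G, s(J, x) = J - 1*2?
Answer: 0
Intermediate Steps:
s(J, x) = -2 + J (s(J, x) = J - 2 = -2 + J)
b(l, G) = G*l (b(l, G) = G*l + (-2 + 2)*G = G*l + 0*G = G*l + 0 = G*l)
(15*b(6, 0))*(-2) = (15*(0*6))*(-2) = (15*0)*(-2) = 0*(-2) = 0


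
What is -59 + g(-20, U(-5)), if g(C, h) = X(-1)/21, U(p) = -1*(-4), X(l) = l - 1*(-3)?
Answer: -1237/21 ≈ -58.905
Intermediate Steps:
X(l) = 3 + l (X(l) = l + 3 = 3 + l)
U(p) = 4
g(C, h) = 2/21 (g(C, h) = (3 - 1)/21 = 2*(1/21) = 2/21)
-59 + g(-20, U(-5)) = -59 + 2/21 = -1237/21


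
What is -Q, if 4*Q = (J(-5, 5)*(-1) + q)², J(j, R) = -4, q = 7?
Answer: -121/4 ≈ -30.250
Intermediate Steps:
Q = 121/4 (Q = (-4*(-1) + 7)²/4 = (4 + 7)²/4 = (¼)*11² = (¼)*121 = 121/4 ≈ 30.250)
-Q = -1*121/4 = -121/4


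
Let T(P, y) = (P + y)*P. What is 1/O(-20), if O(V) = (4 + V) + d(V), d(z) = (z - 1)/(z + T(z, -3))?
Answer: -440/7061 ≈ -0.062314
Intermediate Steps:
T(P, y) = P*(P + y)
d(z) = (-1 + z)/(z + z*(-3 + z)) (d(z) = (z - 1)/(z + z*(z - 3)) = (-1 + z)/(z + z*(-3 + z)))
O(V) = 4 + V + (-1 + V)/(V*(-2 + V)) (O(V) = (4 + V) + (-1 + V)/(V*(-2 + V)) = 4 + V + (-1 + V)/(V*(-2 + V)))
1/O(-20) = 1/((-1 - 20 - 20*(-2 - 20)*(4 - 20))/((-20)*(-2 - 20))) = 1/(-1/20*(-1 - 20 - 20*(-22)*(-16))/(-22)) = 1/(-1/20*(-1/22)*(-1 - 20 - 7040)) = 1/(-1/20*(-1/22)*(-7061)) = 1/(-7061/440) = -440/7061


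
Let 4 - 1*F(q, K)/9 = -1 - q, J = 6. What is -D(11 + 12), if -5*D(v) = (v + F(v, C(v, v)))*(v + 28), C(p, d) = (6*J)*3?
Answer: 2805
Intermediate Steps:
C(p, d) = 108 (C(p, d) = (6*6)*3 = 36*3 = 108)
F(q, K) = 45 + 9*q (F(q, K) = 36 - 9*(-1 - q) = 36 + (9 + 9*q) = 45 + 9*q)
D(v) = -(28 + v)*(45 + 10*v)/5 (D(v) = -(v + (45 + 9*v))*(v + 28)/5 = -(45 + 10*v)*(28 + v)/5 = -(28 + v)*(45 + 10*v)/5)
-D(11 + 12) = -(-252 - 65*(11 + 12) - 2*(11 + 12)²) = -(-252 - 65*23 - 2*23²) = -(-252 - 1495 - 2*529) = -(-252 - 1495 - 1058) = -1*(-2805) = 2805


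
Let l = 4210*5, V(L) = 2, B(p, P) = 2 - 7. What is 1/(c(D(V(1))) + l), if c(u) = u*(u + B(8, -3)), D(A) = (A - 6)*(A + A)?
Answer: 1/21386 ≈ 4.6760e-5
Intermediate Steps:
B(p, P) = -5
l = 21050
D(A) = 2*A*(-6 + A) (D(A) = (-6 + A)*(2*A) = 2*A*(-6 + A))
c(u) = u*(-5 + u) (c(u) = u*(u - 5) = u*(-5 + u))
1/(c(D(V(1))) + l) = 1/((2*2*(-6 + 2))*(-5 + 2*2*(-6 + 2)) + 21050) = 1/((2*2*(-4))*(-5 + 2*2*(-4)) + 21050) = 1/(-16*(-5 - 16) + 21050) = 1/(-16*(-21) + 21050) = 1/(336 + 21050) = 1/21386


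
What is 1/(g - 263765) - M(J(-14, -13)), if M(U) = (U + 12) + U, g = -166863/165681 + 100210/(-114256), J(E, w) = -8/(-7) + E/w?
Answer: -95765500566288688/5825306511893141 ≈ -16.440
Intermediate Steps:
J(E, w) = 8/7 + E/w (J(E, w) = -8*(-⅐) + E/w = 8/7 + E/w)
g = -5944665323/3155008056 (g = -166863*1/165681 + 100210*(-1/114256) = -55621/55227 - 50105/57128 = -5944665323/3155008056 ≈ -1.8842)
M(U) = 12 + 2*U (M(U) = (12 + U) + U = 12 + 2*U)
1/(g - 263765) - M(J(-14, -13)) = 1/(-5944665323/3155008056 - 263765) - (12 + 2*(8/7 - 14/(-13))) = 1/(-832186644556163/3155008056) - (12 + 2*(8/7 - 14*(-1/13))) = -3155008056/832186644556163 - (12 + 2*(8/7 + 14/13)) = -3155008056/832186644556163 - (12 + 2*(202/91)) = -3155008056/832186644556163 - (12 + 404/91) = -3155008056/832186644556163 - 1*1496/91 = -3155008056/832186644556163 - 1496/91 = -95765500566288688/5825306511893141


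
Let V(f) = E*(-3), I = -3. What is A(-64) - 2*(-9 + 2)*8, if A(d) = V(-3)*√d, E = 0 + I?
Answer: 112 + 72*I ≈ 112.0 + 72.0*I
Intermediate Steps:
E = -3 (E = 0 - 3 = -3)
V(f) = 9 (V(f) = -3*(-3) = 9)
A(d) = 9*√d
A(-64) - 2*(-9 + 2)*8 = 9*√(-64) - 2*(-9 + 2)*8 = 9*(8*I) - 2*(-7)*8 = 72*I + 14*8 = 72*I + 112 = 112 + 72*I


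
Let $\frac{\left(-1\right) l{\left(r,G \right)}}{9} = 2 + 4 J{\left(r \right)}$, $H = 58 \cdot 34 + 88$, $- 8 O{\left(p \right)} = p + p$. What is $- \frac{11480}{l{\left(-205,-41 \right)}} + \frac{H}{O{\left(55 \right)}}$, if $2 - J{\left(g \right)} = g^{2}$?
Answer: $- \frac{249323716}{1664091} \approx -149.83$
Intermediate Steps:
$J{\left(g \right)} = 2 - g^{2}$
$O{\left(p \right)} = - \frac{p}{4}$ ($O{\left(p \right)} = - \frac{p + p}{8} = - \frac{2 p}{8} = - \frac{p}{4}$)
$H = 2060$ ($H = 1972 + 88 = 2060$)
$l{\left(r,G \right)} = -90 + 36 r^{2}$ ($l{\left(r,G \right)} = - 9 \left(2 + 4 \left(2 - r^{2}\right)\right) = - 9 \left(2 - \left(-8 + 4 r^{2}\right)\right) = - 9 \left(10 - 4 r^{2}\right) = -90 + 36 r^{2}$)
$- \frac{11480}{l{\left(-205,-41 \right)}} + \frac{H}{O{\left(55 \right)}} = - \frac{11480}{-90 + 36 \left(-205\right)^{2}} + \frac{2060}{\left(- \frac{1}{4}\right) 55} = - \frac{11480}{-90 + 36 \cdot 42025} + \frac{2060}{- \frac{55}{4}} = - \frac{11480}{-90 + 1512900} + 2060 \left(- \frac{4}{55}\right) = - \frac{11480}{1512810} - \frac{1648}{11} = \left(-11480\right) \frac{1}{1512810} - \frac{1648}{11} = - \frac{1148}{151281} - \frac{1648}{11} = - \frac{249323716}{1664091}$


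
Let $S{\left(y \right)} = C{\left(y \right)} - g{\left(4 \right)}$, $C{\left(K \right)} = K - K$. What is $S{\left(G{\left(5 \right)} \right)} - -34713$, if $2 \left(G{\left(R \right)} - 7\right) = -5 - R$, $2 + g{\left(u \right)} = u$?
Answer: $34711$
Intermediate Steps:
$g{\left(u \right)} = -2 + u$
$G{\left(R \right)} = \frac{9}{2} - \frac{R}{2}$ ($G{\left(R \right)} = 7 + \frac{-5 - R}{2} = 7 - \left(\frac{5}{2} + \frac{R}{2}\right) = \frac{9}{2} - \frac{R}{2}$)
$C{\left(K \right)} = 0$
$S{\left(y \right)} = -2$ ($S{\left(y \right)} = 0 - \left(-2 + 4\right) = 0 - 2 = -2$)
$S{\left(G{\left(5 \right)} \right)} - -34713 = -2 - -34713 = -2 + 34713 = 34711$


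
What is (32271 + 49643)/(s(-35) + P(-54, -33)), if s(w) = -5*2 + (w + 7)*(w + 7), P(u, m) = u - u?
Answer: 40957/387 ≈ 105.83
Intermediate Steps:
P(u, m) = 0
s(w) = -10 + (7 + w)² (s(w) = -10 + (7 + w)*(7 + w) = -10 + (7 + w)²)
(32271 + 49643)/(s(-35) + P(-54, -33)) = (32271 + 49643)/((-10 + (7 - 35)²) + 0) = 81914/((-10 + (-28)²) + 0) = 81914/((-10 + 784) + 0) = 81914/(774 + 0) = 81914/774 = 81914*(1/774) = 40957/387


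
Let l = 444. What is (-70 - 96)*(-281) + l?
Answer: 47090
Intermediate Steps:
(-70 - 96)*(-281) + l = (-70 - 96)*(-281) + 444 = -166*(-281) + 444 = 46646 + 444 = 47090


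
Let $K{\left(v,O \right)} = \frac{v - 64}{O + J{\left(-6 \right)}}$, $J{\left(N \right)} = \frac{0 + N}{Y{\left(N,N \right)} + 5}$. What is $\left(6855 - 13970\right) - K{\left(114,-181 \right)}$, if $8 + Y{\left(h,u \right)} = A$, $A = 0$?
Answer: $- \frac{1273535}{179} \approx -7114.7$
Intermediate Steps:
$Y{\left(h,u \right)} = -8$ ($Y{\left(h,u \right)} = -8 + 0 = -8$)
$J{\left(N \right)} = - \frac{N}{3}$ ($J{\left(N \right)} = \frac{0 + N}{-8 + 5} = \frac{N}{-3} = N \left(- \frac{1}{3}\right) = - \frac{N}{3}$)
$K{\left(v,O \right)} = \frac{-64 + v}{2 + O}$ ($K{\left(v,O \right)} = \frac{v - 64}{O - -2} = \frac{-64 + v}{O + 2} = \frac{-64 + v}{2 + O}$)
$\left(6855 - 13970\right) - K{\left(114,-181 \right)} = \left(6855 - 13970\right) - \frac{-64 + 114}{2 - 181} = \left(6855 - 13970\right) - \frac{1}{-179} \cdot 50 = -7115 - \left(- \frac{1}{179}\right) 50 = -7115 - - \frac{50}{179} = -7115 + \frac{50}{179} = - \frac{1273535}{179}$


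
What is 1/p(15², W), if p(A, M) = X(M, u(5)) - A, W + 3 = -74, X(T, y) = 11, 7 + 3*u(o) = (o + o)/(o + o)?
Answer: -1/214 ≈ -0.0046729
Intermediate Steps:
u(o) = -2 (u(o) = -7/3 + ((o + o)/(o + o))/3 = -7/3 + ((2*o)/((2*o)))/3 = -7/3 + ((2*o)*(1/(2*o)))/3 = -7/3 + (⅓)*1 = -7/3 + ⅓ = -2)
W = -77 (W = -3 - 74 = -77)
p(A, M) = 11 - A
1/p(15², W) = 1/(11 - 1*15²) = 1/(11 - 1*225) = 1/(11 - 225) = 1/(-214) = -1/214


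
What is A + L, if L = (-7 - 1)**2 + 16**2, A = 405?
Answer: 725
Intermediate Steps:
L = 320 (L = (-8)**2 + 256 = 64 + 256 = 320)
A + L = 405 + 320 = 725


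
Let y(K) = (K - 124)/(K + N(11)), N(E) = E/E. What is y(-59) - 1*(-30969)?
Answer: 1796385/58 ≈ 30972.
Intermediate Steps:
N(E) = 1
y(K) = (-124 + K)/(1 + K) (y(K) = (K - 124)/(K + 1) = (-124 + K)/(1 + K))
y(-59) - 1*(-30969) = (-124 - 59)/(1 - 59) - 1*(-30969) = -183/(-58) + 30969 = -1/58*(-183) + 30969 = 183/58 + 30969 = 1796385/58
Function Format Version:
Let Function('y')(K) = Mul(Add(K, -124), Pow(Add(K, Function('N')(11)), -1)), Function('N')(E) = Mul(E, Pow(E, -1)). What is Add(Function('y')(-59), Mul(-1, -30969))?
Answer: Rational(1796385, 58) ≈ 30972.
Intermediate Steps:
Function('N')(E) = 1
Function('y')(K) = Mul(Pow(Add(1, K), -1), Add(-124, K)) (Function('y')(K) = Mul(Add(K, -124), Pow(Add(K, 1), -1)) = Mul(Add(-124, K), Pow(Add(1, K), -1)) = Mul(Pow(Add(1, K), -1), Add(-124, K)))
Add(Function('y')(-59), Mul(-1, -30969)) = Add(Mul(Pow(Add(1, -59), -1), Add(-124, -59)), Mul(-1, -30969)) = Add(Mul(Pow(-58, -1), -183), 30969) = Add(Mul(Rational(-1, 58), -183), 30969) = Add(Rational(183, 58), 30969) = Rational(1796385, 58)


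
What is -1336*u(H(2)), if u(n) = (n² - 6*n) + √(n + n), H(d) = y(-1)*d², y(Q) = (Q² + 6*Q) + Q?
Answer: -961920 - 5344*I*√3 ≈ -9.6192e+5 - 9256.1*I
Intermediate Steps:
y(Q) = Q² + 7*Q
H(d) = -6*d² (H(d) = (-(7 - 1))*d² = (-1*6)*d² = -6*d²)
u(n) = n² - 6*n + √2*√n (u(n) = (n² - 6*n) + √(2*n) = (n² - 6*n) + √2*√n = n² - 6*n + √2*√n)
-1336*u(H(2)) = -1336*((-6*2²)² - (-36)*2² + √2*√(-6*2²)) = -1336*((-6*4)² - (-36)*4 + √2*√(-6*4)) = -1336*((-24)² - 6*(-24) + √2*√(-24)) = -1336*(576 + 144 + √2*(2*I*√6)) = -1336*(576 + 144 + 4*I*√3) = -1336*(720 + 4*I*√3) = -961920 - 5344*I*√3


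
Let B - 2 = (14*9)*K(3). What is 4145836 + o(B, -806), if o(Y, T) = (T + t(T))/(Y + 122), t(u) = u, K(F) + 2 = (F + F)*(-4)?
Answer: 3266919171/788 ≈ 4.1458e+6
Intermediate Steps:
K(F) = -2 - 8*F (K(F) = -2 + (F + F)*(-4) = -2 + (2*F)*(-4) = -2 - 8*F)
B = -3274 (B = 2 + (14*9)*(-2 - 8*3) = 2 + 126*(-2 - 24) = 2 + 126*(-26) = 2 - 3276 = -3274)
o(Y, T) = 2*T/(122 + Y) (o(Y, T) = (T + T)/(Y + 122) = (2*T)/(122 + Y) = 2*T/(122 + Y))
4145836 + o(B, -806) = 4145836 + 2*(-806)/(122 - 3274) = 4145836 + 2*(-806)/(-3152) = 4145836 + 2*(-806)*(-1/3152) = 4145836 + 403/788 = 3266919171/788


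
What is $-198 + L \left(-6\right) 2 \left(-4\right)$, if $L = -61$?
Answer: $-3126$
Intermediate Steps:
$-198 + L \left(-6\right) 2 \left(-4\right) = -198 - 61 \left(-6\right) 2 \left(-4\right) = -198 - 61 \left(\left(-12\right) \left(-4\right)\right) = -198 - 2928 = -3126$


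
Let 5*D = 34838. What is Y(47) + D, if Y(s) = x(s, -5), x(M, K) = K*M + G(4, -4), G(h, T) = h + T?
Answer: 33663/5 ≈ 6732.6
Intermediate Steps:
G(h, T) = T + h
D = 34838/5 (D = (1/5)*34838 = 34838/5 ≈ 6967.6)
x(M, K) = K*M (x(M, K) = K*M + (-4 + 4) = K*M + 0 = K*M)
Y(s) = -5*s
Y(47) + D = -5*47 + 34838/5 = -235 + 34838/5 = 33663/5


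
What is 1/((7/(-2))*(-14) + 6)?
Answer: 1/55 ≈ 0.018182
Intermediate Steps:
1/((7/(-2))*(-14) + 6) = 1/((7*(-½))*(-14) + 6) = 1/(-7/2*(-14) + 6) = 1/(49 + 6) = 1/55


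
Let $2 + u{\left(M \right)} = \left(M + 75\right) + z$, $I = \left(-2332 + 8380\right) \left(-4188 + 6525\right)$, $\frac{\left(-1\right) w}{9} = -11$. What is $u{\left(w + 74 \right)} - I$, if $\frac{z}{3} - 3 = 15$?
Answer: $-14133876$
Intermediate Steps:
$z = 54$ ($z = 9 + 3 \cdot 15 = 9 + 45 = 54$)
$w = 99$ ($w = \left(-9\right) \left(-11\right) = 99$)
$I = 14134176$ ($I = 6048 \cdot 2337 = 14134176$)
$u{\left(M \right)} = 127 + M$ ($u{\left(M \right)} = -2 + \left(\left(M + 75\right) + 54\right) = -2 + \left(\left(75 + M\right) + 54\right) = -2 + \left(129 + M\right) = 127 + M$)
$u{\left(w + 74 \right)} - I = \left(127 + \left(99 + 74\right)\right) - 14134176 = \left(127 + 173\right) - 14134176 = 300 - 14134176 = -14133876$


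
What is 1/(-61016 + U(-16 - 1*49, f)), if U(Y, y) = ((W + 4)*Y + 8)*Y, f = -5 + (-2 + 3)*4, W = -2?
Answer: -1/53086 ≈ -1.8837e-5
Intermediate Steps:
f = -1 (f = -5 + 1*4 = -5 + 4 = -1)
U(Y, y) = Y*(8 + 2*Y) (U(Y, y) = ((-2 + 4)*Y + 8)*Y = (2*Y + 8)*Y = (8 + 2*Y)*Y = Y*(8 + 2*Y))
1/(-61016 + U(-16 - 1*49, f)) = 1/(-61016 + 2*(-16 - 1*49)*(4 + (-16 - 1*49))) = 1/(-61016 + 2*(-16 - 49)*(4 + (-16 - 49))) = 1/(-61016 + 2*(-65)*(4 - 65)) = 1/(-61016 + 2*(-65)*(-61)) = 1/(-61016 + 7930) = 1/(-53086) = -1/53086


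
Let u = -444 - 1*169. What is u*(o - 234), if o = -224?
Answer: 280754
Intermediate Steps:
u = -613 (u = -444 - 169 = -613)
u*(o - 234) = -613*(-224 - 234) = -613*(-458) = 280754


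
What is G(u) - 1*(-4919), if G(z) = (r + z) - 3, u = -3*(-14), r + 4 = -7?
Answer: 4947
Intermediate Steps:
r = -11 (r = -4 - 7 = -11)
u = 42
G(z) = -14 + z (G(z) = (-11 + z) - 3 = -14 + z)
G(u) - 1*(-4919) = (-14 + 42) - 1*(-4919) = 28 + 4919 = 4947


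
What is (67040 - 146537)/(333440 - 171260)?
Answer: -8833/18020 ≈ -0.49018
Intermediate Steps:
(67040 - 146537)/(333440 - 171260) = -79497/162180 = -79497*1/162180 = -8833/18020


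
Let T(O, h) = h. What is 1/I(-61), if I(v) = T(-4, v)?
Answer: -1/61 ≈ -0.016393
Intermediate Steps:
I(v) = v
1/I(-61) = 1/(-61) = -1/61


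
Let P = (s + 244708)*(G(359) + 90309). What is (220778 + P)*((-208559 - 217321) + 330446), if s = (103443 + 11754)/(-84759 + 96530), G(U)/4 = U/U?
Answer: -24827708044327162422/11771 ≈ -2.1092e+15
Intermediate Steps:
G(U) = 4 (G(U) = 4*(U/U) = 4*1 = 4)
s = 115197/11771 ≈ 9.7865
P = 260153195219345/11771 (P = (115197/11771 + 244708)*(4 + 90309) = (2880573065/11771)*90313 = 260153195219345/11771 ≈ 2.2101e+10)
(220778 + P)*((-208559 - 217321) + 330446) = (220778 + 260153195219345/11771)*((-208559 - 217321) + 330446) = 260155793997183*(-425880 + 330446)/11771 = (260155793997183/11771)*(-95434) = -24827708044327162422/11771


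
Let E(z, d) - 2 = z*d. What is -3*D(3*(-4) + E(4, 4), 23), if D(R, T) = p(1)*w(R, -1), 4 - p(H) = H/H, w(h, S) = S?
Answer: 9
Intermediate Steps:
E(z, d) = 2 + d*z (E(z, d) = 2 + z*d = 2 + d*z)
p(H) = 3 (p(H) = 4 - H/H = 4 - 1*1 = 4 - 1 = 3)
D(R, T) = -3 (D(R, T) = 3*(-1) = -3)
-3*D(3*(-4) + E(4, 4), 23) = -3*(-3) = 9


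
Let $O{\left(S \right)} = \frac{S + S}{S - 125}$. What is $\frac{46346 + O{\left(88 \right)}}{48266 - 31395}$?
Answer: $\frac{1714626}{624227} \approx 2.7468$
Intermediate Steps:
$O{\left(S \right)} = \frac{2 S}{-125 + S}$
$\frac{46346 + O{\left(88 \right)}}{48266 - 31395} = \frac{46346 + 2 \cdot 88 \frac{1}{-125 + 88}}{48266 - 31395} = \frac{46346 + 2 \cdot 88 \frac{1}{-37}}{16871} = \left(46346 + 2 \cdot 88 \left(- \frac{1}{37}\right)\right) \frac{1}{16871} = \left(46346 - \frac{176}{37}\right) \frac{1}{16871} = \frac{1714626}{37} \cdot \frac{1}{16871} = \frac{1714626}{624227}$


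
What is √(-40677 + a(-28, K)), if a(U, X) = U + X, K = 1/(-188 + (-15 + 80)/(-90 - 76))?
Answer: I*√39809516724263/31273 ≈ 201.75*I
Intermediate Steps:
K = -166/31273 (K = 1/(-188 + 65/(-166)) = 1/(-188 + 65*(-1/166)) = 1/(-188 - 65/166) = 1/(-31273/166) = -166/31273 ≈ -0.0053081)
√(-40677 + a(-28, K)) = √(-40677 + (-28 - 166/31273)) = √(-40677 - 875810/31273) = √(-1272967631/31273) = I*√39809516724263/31273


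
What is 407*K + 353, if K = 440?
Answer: 179433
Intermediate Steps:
407*K + 353 = 407*440 + 353 = 179080 + 353 = 179433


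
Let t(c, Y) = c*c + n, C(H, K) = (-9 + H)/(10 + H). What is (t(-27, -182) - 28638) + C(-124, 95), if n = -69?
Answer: -167861/6 ≈ -27977.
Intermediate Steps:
C(H, K) = (-9 + H)/(10 + H)
t(c, Y) = -69 + c² (t(c, Y) = c*c - 69 = c² - 69 = -69 + c²)
(t(-27, -182) - 28638) + C(-124, 95) = ((-69 + (-27)²) - 28638) + (-9 - 124)/(10 - 124) = ((-69 + 729) - 28638) - 133/(-114) = (660 - 28638) - 1/114*(-133) = -27978 + 7/6 = -167861/6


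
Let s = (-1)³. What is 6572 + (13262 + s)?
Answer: 19833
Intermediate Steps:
s = -1
6572 + (13262 + s) = 6572 + (13262 - 1) = 6572 + 13261 = 19833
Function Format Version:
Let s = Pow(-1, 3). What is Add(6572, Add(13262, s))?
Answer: 19833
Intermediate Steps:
s = -1
Add(6572, Add(13262, s)) = Add(6572, Add(13262, -1)) = Add(6572, 13261) = 19833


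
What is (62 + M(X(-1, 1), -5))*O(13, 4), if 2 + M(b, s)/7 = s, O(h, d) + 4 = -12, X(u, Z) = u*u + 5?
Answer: -208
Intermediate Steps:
X(u, Z) = 5 + u² (X(u, Z) = u² + 5 = 5 + u²)
O(h, d) = -16 (O(h, d) = -4 - 12 = -16)
M(b, s) = -14 + 7*s
(62 + M(X(-1, 1), -5))*O(13, 4) = (62 + (-14 + 7*(-5)))*(-16) = (62 + (-14 - 35))*(-16) = (62 - 49)*(-16) = 13*(-16) = -208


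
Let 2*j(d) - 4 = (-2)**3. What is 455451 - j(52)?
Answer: 455453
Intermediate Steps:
j(d) = -2 (j(d) = 2 + (1/2)*(-2)**3 = 2 + (1/2)*(-8) = 2 - 4 = -2)
455451 - j(52) = 455451 - 1*(-2) = 455451 + 2 = 455453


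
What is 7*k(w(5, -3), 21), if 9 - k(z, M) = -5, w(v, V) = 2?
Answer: 98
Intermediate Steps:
k(z, M) = 14 (k(z, M) = 9 - 1*(-5) = 9 + 5 = 14)
7*k(w(5, -3), 21) = 7*14 = 98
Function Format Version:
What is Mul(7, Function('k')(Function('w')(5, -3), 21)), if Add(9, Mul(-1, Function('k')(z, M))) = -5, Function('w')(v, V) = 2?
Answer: 98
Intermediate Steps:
Function('k')(z, M) = 14 (Function('k')(z, M) = Add(9, Mul(-1, -5)) = Add(9, 5) = 14)
Mul(7, Function('k')(Function('w')(5, -3), 21)) = Mul(7, 14) = 98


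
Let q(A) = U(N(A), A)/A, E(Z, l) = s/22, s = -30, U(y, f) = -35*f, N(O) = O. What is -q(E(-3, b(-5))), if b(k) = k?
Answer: 35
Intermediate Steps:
E(Z, l) = -15/11 (E(Z, l) = -30/22 = -30*1/22 = -15/11)
q(A) = -35 (q(A) = (-35*A)/A = -35)
-q(E(-3, b(-5))) = -1*(-35) = 35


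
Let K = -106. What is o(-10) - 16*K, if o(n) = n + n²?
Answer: 1786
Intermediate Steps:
o(-10) - 16*K = -10*(1 - 10) - 16*(-106) = -10*(-9) + 1696 = 90 + 1696 = 1786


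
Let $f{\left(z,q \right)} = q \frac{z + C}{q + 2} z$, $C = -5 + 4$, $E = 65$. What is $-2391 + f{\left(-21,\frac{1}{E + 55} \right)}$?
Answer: $- \frac{575769}{241} \approx -2389.1$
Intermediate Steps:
$C = -1$
$f{\left(z,q \right)} = \frac{q z \left(-1 + z\right)}{2 + q}$ ($f{\left(z,q \right)} = q \frac{z - 1}{q + 2} z = q \frac{-1 + z}{2 + q} z = \frac{q \left(-1 + z\right)}{2 + q} z = \frac{q z \left(-1 + z\right)}{2 + q}$)
$-2391 + f{\left(-21,\frac{1}{E + 55} \right)} = -2391 + \frac{1}{65 + 55} \left(-21\right) \frac{1}{2 + \frac{1}{65 + 55}} \left(-1 - 21\right) = -2391 + \frac{1}{120} \left(-21\right) \frac{1}{2 + \frac{1}{120}} \left(-22\right) = -2391 + \frac{1}{120} \left(-21\right) \frac{1}{\frac{241}{120}} \left(-22\right) = -2391 + \frac{1}{120} \left(-21\right) \frac{120}{241} \left(-22\right) = -2391 + \frac{462}{241} = - \frac{575769}{241}$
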